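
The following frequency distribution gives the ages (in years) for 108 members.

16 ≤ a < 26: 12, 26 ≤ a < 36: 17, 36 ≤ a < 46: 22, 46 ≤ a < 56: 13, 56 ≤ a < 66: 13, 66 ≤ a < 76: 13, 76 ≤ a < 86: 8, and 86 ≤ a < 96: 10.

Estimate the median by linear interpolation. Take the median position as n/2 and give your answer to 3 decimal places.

48.308

Cumulative frequencies: 12, 29, 51, 64, 77, 90, 98, 108
n = 108; position = n/2 = 54.
This falls in the class 46 ≤ a < 56: L = 46, F = 51, f = 13, h = 10.
Median ≈ 46 + ((54 − 51) / 13) × 10 = 48.3077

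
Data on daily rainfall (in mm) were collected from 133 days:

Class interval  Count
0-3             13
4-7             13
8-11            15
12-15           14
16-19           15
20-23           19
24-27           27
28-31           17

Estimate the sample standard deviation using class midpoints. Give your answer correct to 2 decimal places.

Midpoints: 1.5, 5.5, 9.5, 13.5, 17.5, 21.5, 25.5, 29.5
n = 133, Σfm = 2283.5, mean = 17.1692
Σfm² = 50055.25
Σf(m − x̄)² = Σfm² − (Σfm)²/n = 50055.25 − 2283.5²/133 = 10849.4436
Sample variance = 10849.4436 / 132 = 82.1928
Standard deviation = √82.1928 = 9.0660

9.07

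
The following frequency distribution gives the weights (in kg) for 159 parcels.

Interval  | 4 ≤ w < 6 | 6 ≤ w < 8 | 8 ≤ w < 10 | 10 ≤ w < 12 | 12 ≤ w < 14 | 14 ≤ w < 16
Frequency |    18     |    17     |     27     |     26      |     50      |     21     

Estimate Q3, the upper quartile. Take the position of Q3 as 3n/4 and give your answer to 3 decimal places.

13.250

Cumulative frequencies: 18, 35, 62, 88, 138, 159
n = 159; position = 3n/4 = 119.25.
This falls in the class 12 ≤ w < 14: L = 12, F = 88, f = 50, h = 2.
Upper quartile ≈ 12 + ((119.25 − 88) / 50) × 2 = 13.2500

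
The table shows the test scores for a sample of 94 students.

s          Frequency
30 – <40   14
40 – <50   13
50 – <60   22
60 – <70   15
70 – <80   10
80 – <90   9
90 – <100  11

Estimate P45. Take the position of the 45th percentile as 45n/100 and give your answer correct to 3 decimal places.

Cumulative frequencies: 14, 27, 49, 64, 74, 83, 94
n = 94; position = 45n/100 = 42.3.
This falls in the class 50 – <60: L = 50, F = 27, f = 22, h = 10.
45th percentile ≈ 50 + ((42.3 − 27) / 22) × 10 = 56.9545

56.955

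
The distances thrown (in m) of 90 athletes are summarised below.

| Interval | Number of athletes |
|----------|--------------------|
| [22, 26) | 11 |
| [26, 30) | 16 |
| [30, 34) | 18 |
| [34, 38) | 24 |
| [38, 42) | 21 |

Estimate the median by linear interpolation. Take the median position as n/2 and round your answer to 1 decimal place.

Cumulative frequencies: 11, 27, 45, 69, 90
n = 90; position = n/2 = 45.
This falls in the class [30, 34): L = 30, F = 27, f = 18, h = 4.
Median ≈ 30 + ((45 − 27) / 18) × 4 = 34.0000

34.0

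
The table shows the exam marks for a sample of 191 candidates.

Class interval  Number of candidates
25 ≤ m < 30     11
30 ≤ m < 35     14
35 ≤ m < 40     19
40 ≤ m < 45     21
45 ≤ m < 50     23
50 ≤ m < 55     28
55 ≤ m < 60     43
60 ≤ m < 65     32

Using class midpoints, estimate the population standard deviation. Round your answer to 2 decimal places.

Midpoints: 27.5, 32.5, 37.5, 42.5, 47.5, 52.5, 57.5, 62.5
n = 191, Σfm = 9397.5, mean = 49.2016
Σfm² = 483993.75
Σf(m − x̄)² = Σfm² − (Σfm)²/n = 483993.75 − 9397.5²/191 = 21621.9895
Population variance = 21621.9895 / 191 = 113.2041
Standard deviation = √113.2041 = 10.6397

10.64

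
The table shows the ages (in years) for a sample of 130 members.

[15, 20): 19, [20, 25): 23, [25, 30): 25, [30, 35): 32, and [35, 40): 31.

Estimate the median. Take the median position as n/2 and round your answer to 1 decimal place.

Cumulative frequencies: 19, 42, 67, 99, 130
n = 130; position = n/2 = 65.
This falls in the class [25, 30): L = 25, F = 42, f = 25, h = 5.
Median ≈ 25 + ((65 − 42) / 25) × 5 = 29.6000

29.6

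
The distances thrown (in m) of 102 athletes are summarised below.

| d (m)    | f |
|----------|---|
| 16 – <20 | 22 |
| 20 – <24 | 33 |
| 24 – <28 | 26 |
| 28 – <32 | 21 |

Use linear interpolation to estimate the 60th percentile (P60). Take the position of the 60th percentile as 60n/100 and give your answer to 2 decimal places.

Cumulative frequencies: 22, 55, 81, 102
n = 102; position = 60n/100 = 61.2.
This falls in the class 24 – <28: L = 24, F = 55, f = 26, h = 4.
60th percentile ≈ 24 + ((61.2 − 55) / 26) × 4 = 24.9538

24.95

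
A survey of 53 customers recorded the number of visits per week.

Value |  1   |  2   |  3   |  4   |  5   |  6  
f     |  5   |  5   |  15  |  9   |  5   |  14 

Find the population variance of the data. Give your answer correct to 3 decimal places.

Values: 1, 2, 3, 4, 5, 6
n = 53, Σfx = 205, mean = 3.8679
Σfx² = 933
Σf(x − x̄)² = Σfx² − (Σfx)²/n = 933 − 205²/53 = 140.0755
Population variance = 140.0755 / 53 = 2.6429

2.643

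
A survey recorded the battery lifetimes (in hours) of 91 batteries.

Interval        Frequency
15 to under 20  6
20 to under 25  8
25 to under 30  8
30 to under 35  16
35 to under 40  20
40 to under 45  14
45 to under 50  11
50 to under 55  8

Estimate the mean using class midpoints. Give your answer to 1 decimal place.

Midpoints: 17.5, 22.5, 27.5, 32.5, 37.5, 42.5, 47.5, 52.5
Σfm = 6×17.5 + 8×22.5 + 8×27.5 + 16×32.5 + 20×37.5 + 14×42.5 + 11×47.5 + 8×52.5 = 3312.5
n = Σf = 91
Mean = 3312.5 / 91 = 36.4011

36.4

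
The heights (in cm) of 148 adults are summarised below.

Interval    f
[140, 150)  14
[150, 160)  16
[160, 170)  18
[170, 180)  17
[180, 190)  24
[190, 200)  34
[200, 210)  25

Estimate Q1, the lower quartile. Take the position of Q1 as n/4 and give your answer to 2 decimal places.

163.89

Cumulative frequencies: 14, 30, 48, 65, 89, 123, 148
n = 148; position = n/4 = 37.
This falls in the class [160, 170): L = 160, F = 30, f = 18, h = 10.
Lower quartile ≈ 160 + ((37 − 30) / 18) × 10 = 163.8889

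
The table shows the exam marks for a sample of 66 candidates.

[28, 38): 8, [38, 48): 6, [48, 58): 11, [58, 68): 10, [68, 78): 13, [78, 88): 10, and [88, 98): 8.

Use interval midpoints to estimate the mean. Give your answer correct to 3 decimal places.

64.515

Midpoints: 33, 43, 53, 63, 73, 83, 93
Σfm = 8×33 + 6×43 + 11×53 + 10×63 + 13×73 + 10×83 + 8×93 = 4258
n = Σf = 66
Mean = 4258 / 66 = 64.5152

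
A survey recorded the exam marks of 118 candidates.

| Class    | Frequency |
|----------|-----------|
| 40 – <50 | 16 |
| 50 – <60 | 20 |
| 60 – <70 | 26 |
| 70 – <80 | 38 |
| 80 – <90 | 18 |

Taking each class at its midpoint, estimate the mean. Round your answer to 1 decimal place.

Midpoints: 45, 55, 65, 75, 85
Σfm = 16×45 + 20×55 + 26×65 + 38×75 + 18×85 = 7890
n = Σf = 118
Mean = 7890 / 118 = 66.8644

66.9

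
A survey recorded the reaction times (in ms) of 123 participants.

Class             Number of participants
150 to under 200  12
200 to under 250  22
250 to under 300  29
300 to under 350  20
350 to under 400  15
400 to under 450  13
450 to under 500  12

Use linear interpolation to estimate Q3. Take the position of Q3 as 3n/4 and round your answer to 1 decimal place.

Cumulative frequencies: 12, 34, 63, 83, 98, 111, 123
n = 123; position = 3n/4 = 92.25.
This falls in the class 350 to under 400: L = 350, F = 83, f = 15, h = 50.
Upper quartile ≈ 350 + ((92.25 − 83) / 15) × 50 = 380.8333

380.8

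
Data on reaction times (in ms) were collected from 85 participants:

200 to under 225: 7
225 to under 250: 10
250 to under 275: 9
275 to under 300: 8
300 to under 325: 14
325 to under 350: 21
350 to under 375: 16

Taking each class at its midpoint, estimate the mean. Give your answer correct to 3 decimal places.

303.382

Midpoints: 212.5, 237.5, 262.5, 287.5, 312.5, 337.5, 362.5
Σfm = 7×212.5 + 10×237.5 + 9×262.5 + 8×287.5 + 14×312.5 + 21×337.5 + 16×362.5 = 25787.5
n = Σf = 85
Mean = 25787.5 / 85 = 303.3824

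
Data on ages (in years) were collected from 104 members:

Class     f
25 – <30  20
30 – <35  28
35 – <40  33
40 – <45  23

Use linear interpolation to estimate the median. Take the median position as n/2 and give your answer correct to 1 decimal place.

35.6

Cumulative frequencies: 20, 48, 81, 104
n = 104; position = n/2 = 52.
This falls in the class 35 – <40: L = 35, F = 48, f = 33, h = 5.
Median ≈ 35 + ((52 − 48) / 33) × 5 = 35.6061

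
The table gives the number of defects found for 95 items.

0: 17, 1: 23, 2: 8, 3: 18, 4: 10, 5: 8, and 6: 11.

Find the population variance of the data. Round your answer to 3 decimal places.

Values: 0, 1, 2, 3, 4, 5, 6
n = 95, Σfx = 239, mean = 2.5158
Σfx² = 973
Σf(x − x̄)² = Σfx² − (Σfx)²/n = 973 − 239²/95 = 371.7263
Population variance = 371.7263 / 95 = 3.9129

3.913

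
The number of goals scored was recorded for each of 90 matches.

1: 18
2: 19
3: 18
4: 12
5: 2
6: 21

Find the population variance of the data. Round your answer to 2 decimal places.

Values: 1, 2, 3, 4, 5, 6
n = 90, Σfx = 294, mean = 3.2667
Σfx² = 1254
Σf(x − x̄)² = Σfx² − (Σfx)²/n = 1254 − 294²/90 = 293.6000
Population variance = 293.6000 / 90 = 3.2622

3.26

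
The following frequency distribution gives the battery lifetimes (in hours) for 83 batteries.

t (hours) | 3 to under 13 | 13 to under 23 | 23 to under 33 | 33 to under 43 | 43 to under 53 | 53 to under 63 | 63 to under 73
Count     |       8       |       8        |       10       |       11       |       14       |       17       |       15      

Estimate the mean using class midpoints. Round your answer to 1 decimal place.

43.2

Midpoints: 8, 18, 28, 38, 48, 58, 68
Σfm = 8×8 + 8×18 + 10×28 + 11×38 + 14×48 + 17×58 + 15×68 = 3584
n = Σf = 83
Mean = 3584 / 83 = 43.1807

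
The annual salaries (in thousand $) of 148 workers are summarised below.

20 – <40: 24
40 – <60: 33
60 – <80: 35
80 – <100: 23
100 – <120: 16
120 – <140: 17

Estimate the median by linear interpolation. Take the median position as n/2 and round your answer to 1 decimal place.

69.7

Cumulative frequencies: 24, 57, 92, 115, 131, 148
n = 148; position = n/2 = 74.
This falls in the class 60 – <80: L = 60, F = 57, f = 35, h = 20.
Median ≈ 60 + ((74 − 57) / 35) × 20 = 69.7143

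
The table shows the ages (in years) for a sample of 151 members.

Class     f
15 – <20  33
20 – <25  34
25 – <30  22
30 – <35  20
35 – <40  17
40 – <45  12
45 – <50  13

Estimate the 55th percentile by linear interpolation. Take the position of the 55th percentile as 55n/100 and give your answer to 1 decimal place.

Cumulative frequencies: 33, 67, 89, 109, 126, 138, 151
n = 151; position = 55n/100 = 83.05.
This falls in the class 25 – <30: L = 25, F = 67, f = 22, h = 5.
55th percentile ≈ 25 + ((83.05 − 67) / 22) × 5 = 28.6477

28.6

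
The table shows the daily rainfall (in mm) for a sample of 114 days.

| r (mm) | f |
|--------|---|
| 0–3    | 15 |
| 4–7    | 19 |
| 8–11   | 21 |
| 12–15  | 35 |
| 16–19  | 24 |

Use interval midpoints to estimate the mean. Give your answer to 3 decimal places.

10.693

Midpoints: 1.5, 5.5, 9.5, 13.5, 17.5
Σfm = 15×1.5 + 19×5.5 + 21×9.5 + 35×13.5 + 24×17.5 = 1219
n = Σf = 114
Mean = 1219 / 114 = 10.6930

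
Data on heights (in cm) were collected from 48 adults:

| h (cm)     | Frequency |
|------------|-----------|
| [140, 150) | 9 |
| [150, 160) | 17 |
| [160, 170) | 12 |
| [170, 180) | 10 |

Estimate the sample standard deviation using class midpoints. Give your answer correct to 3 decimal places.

Midpoints: 145, 155, 165, 175
n = 48, Σfm = 7670, mean = 159.7917
Σfm² = 1230600
Σf(m − x̄)² = Σfm² − (Σfm)²/n = 1230600 − 7670²/48 = 4997.9167
Sample variance = 4997.9167 / 47 = 106.3387
Standard deviation = √106.3387 = 10.3121

10.312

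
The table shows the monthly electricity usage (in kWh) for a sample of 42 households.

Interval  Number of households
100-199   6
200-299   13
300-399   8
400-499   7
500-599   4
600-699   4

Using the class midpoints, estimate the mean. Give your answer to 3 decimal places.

354.262

Midpoints: 149.5, 249.5, 349.5, 449.5, 549.5, 649.5
Σfm = 6×149.5 + 13×249.5 + 8×349.5 + 7×449.5 + 4×549.5 + 4×649.5 = 14879
n = Σf = 42
Mean = 14879 / 42 = 354.2619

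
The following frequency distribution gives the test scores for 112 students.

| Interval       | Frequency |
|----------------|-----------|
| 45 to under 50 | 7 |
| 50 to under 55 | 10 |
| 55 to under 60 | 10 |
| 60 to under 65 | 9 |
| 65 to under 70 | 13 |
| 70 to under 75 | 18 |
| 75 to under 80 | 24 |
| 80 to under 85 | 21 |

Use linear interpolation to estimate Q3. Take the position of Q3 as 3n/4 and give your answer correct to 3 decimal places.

78.542

Cumulative frequencies: 7, 17, 27, 36, 49, 67, 91, 112
n = 112; position = 3n/4 = 84.
This falls in the class 75 to under 80: L = 75, F = 67, f = 24, h = 5.
Upper quartile ≈ 75 + ((84 − 67) / 24) × 5 = 78.5417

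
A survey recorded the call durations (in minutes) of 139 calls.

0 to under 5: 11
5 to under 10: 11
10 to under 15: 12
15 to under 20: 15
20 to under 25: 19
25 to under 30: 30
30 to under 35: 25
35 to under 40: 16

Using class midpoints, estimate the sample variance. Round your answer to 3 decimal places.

110.682

Midpoints: 2.5, 7.5, 12.5, 17.5, 22.5, 27.5, 32.5, 37.5
n = 139, Σfm = 3187.5, mean = 22.9317
Σfm² = 88368.75
Σf(m − x̄)² = Σfm² − (Σfm)²/n = 88368.75 − 3187.5²/139 = 15274.1007
Sample variance = 15274.1007 / 138 = 110.6819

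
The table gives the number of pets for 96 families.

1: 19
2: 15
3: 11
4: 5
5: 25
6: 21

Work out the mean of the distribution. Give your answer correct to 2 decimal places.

Values: 1, 2, 3, 4, 5, 6
Σfx = 19×1 + 15×2 + 11×3 + 5×4 + 25×5 + 21×6 = 353
n = Σf = 96
Mean = 353 / 96 = 3.6771

3.68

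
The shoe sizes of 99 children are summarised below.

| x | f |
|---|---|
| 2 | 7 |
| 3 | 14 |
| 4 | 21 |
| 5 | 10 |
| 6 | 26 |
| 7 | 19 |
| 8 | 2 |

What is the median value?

5

Cumulative frequencies: 7, 21, 42, 52, 78, 97, 99
n = 99, so the median is the value in position (n+1)/2 = 50.
Position 50 falls at value 5.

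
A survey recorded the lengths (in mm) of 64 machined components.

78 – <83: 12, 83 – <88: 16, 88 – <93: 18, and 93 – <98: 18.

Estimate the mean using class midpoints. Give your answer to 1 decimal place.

88.8

Midpoints: 80.5, 85.5, 90.5, 95.5
Σfm = 12×80.5 + 16×85.5 + 18×90.5 + 18×95.5 = 5682
n = Σf = 64
Mean = 5682 / 64 = 88.7812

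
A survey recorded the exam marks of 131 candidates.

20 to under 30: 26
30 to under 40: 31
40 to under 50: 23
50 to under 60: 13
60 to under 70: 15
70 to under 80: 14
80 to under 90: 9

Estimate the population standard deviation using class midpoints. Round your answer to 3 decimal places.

18.880

Midpoints: 25, 35, 45, 55, 65, 75, 85
n = 131, Σfm = 6275, mean = 47.9008
Σfm² = 347275
Σf(m − x̄)² = Σfm² − (Σfm)²/n = 347275 − 6275²/131 = 46697.7099
Population variance = 46697.7099 / 131 = 356.4711
Standard deviation = √356.4711 = 18.8804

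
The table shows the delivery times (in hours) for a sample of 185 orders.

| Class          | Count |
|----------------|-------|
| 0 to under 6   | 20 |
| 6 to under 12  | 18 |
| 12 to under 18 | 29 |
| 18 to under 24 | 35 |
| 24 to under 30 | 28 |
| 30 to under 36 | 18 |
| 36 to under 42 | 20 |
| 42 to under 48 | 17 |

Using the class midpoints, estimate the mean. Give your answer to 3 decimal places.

Midpoints: 3, 9, 15, 21, 27, 33, 39, 45
Σfm = 20×3 + 18×9 + 29×15 + 35×21 + 28×27 + 18×33 + 20×39 + 17×45 = 4287
n = Σf = 185
Mean = 4287 / 185 = 23.1730

23.173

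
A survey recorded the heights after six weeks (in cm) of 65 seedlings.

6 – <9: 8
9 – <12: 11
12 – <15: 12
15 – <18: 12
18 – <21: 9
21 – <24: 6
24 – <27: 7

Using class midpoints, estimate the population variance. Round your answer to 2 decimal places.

30.47

Midpoints: 7.5, 10.5, 13.5, 16.5, 19.5, 22.5, 25.5
n = 65, Σfm = 1024.5, mean = 15.7615
Σfm² = 18128.25
Σf(m − x̄)² = Σfm² − (Σfm)²/n = 18128.25 − 1024.5²/65 = 1980.5538
Population variance = 1980.5538 / 65 = 30.4701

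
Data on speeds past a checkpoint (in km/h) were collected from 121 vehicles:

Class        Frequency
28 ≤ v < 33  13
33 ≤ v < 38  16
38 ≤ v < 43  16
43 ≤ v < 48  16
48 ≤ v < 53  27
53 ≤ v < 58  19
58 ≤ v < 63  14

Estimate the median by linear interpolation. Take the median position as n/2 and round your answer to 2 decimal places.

47.84

Cumulative frequencies: 13, 29, 45, 61, 88, 107, 121
n = 121; position = n/2 = 60.5.
This falls in the class 43 ≤ v < 48: L = 43, F = 45, f = 16, h = 5.
Median ≈ 43 + ((60.5 − 45) / 16) × 5 = 47.8438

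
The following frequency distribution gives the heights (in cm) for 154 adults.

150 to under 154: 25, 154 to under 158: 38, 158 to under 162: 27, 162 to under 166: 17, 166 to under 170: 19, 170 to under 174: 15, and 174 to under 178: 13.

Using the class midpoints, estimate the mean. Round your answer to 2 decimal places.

Midpoints: 152, 156, 160, 164, 168, 172, 176
Σfm = 25×152 + 38×156 + 27×160 + 17×164 + 19×168 + 15×172 + 13×176 = 24896
n = Σf = 154
Mean = 24896 / 154 = 161.6623

161.66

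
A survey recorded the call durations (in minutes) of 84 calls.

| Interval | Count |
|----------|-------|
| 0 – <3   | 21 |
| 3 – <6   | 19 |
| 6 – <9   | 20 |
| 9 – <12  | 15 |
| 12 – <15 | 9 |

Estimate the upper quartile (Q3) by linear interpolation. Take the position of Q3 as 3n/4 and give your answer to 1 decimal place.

Cumulative frequencies: 21, 40, 60, 75, 84
n = 84; position = 3n/4 = 63.
This falls in the class 9 – <12: L = 9, F = 60, f = 15, h = 3.
Upper quartile ≈ 9 + ((63 − 60) / 15) × 3 = 9.6000

9.6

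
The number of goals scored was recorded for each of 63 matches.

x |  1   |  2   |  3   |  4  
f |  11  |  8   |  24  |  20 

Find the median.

Cumulative frequencies: 11, 19, 43, 63
n = 63, so the median is the value in position (n+1)/2 = 32.
Position 32 falls at value 3.

3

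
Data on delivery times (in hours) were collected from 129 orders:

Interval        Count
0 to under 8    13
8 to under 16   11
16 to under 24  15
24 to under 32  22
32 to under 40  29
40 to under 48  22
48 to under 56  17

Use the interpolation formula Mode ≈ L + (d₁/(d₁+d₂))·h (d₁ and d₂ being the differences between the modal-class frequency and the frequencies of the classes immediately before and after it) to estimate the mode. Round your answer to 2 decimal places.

36.00

Modal class: 32 to under 40 (highest frequency 29).
d₁ = 29 − 22 = 7, d₂ = 29 − 22 = 7
Mode ≈ 32 + (7/(7+7)) × 8 = 32 + 4.0000 = 36.0000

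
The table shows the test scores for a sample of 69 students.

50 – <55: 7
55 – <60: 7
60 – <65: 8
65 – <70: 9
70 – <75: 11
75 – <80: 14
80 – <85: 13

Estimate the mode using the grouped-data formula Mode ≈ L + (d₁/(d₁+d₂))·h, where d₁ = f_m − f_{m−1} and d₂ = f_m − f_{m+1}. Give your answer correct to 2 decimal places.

Modal class: 75 – <80 (highest frequency 14).
d₁ = 14 − 11 = 3, d₂ = 14 − 13 = 1
Mode ≈ 75 + (3/(3+1)) × 5 = 75 + 3.7500 = 78.7500

78.75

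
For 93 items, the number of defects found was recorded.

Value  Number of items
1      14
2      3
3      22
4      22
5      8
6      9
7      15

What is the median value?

Cumulative frequencies: 14, 17, 39, 61, 69, 78, 93
n = 93, so the median is the value in position (n+1)/2 = 47.
Position 47 falls at value 4.

4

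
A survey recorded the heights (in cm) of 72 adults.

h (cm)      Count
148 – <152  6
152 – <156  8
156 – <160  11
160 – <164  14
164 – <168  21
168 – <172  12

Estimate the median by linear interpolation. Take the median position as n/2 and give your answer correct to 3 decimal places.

Cumulative frequencies: 6, 14, 25, 39, 60, 72
n = 72; position = n/2 = 36.
This falls in the class 160 – <164: L = 160, F = 25, f = 14, h = 4.
Median ≈ 160 + ((36 − 25) / 14) × 4 = 163.1429

163.143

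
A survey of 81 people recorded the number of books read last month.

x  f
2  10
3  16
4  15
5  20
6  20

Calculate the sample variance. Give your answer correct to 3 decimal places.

Values: 2, 3, 4, 5, 6
n = 81, Σfx = 348, mean = 4.2963
Σfx² = 1644
Σf(x − x̄)² = Σfx² − (Σfx)²/n = 1644 − 348²/81 = 148.8889
Sample variance = 148.8889 / 80 = 1.8611

1.861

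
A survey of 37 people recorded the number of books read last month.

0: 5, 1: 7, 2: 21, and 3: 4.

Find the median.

Cumulative frequencies: 5, 12, 33, 37
n = 37, so the median is the value in position (n+1)/2 = 19.
Position 19 falls at value 2.

2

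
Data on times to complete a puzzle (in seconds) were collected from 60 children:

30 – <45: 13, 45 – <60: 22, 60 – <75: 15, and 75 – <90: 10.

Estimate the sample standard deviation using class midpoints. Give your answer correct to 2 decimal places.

15.12

Midpoints: 37.5, 52.5, 67.5, 82.5
n = 60, Σfm = 3480, mean = 58.0000
Σfm² = 215325
Σf(m − x̄)² = Σfm² − (Σfm)²/n = 215325 − 3480²/60 = 13485.0000
Sample variance = 13485.0000 / 59 = 228.5593
Standard deviation = √228.5593 = 15.1182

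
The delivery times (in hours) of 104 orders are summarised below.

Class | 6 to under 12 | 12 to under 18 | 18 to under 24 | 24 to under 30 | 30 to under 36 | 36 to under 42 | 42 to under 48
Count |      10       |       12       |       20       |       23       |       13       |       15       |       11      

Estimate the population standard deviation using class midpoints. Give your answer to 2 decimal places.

Midpoints: 9, 15, 21, 27, 33, 39, 45
n = 104, Σfm = 2820, mean = 27.1154
Σfm² = 88344
Σf(m − x̄)² = Σfm² − (Σfm)²/n = 88344 − 2820²/104 = 11878.6154
Population variance = 11878.6154 / 104 = 114.2175
Standard deviation = √114.2175 = 10.6873

10.69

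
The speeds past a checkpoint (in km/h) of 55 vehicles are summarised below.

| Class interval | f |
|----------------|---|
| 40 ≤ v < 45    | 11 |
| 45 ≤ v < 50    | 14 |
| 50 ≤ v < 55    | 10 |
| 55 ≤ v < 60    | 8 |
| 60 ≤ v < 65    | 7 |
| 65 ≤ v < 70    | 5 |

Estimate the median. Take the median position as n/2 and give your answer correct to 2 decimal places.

Cumulative frequencies: 11, 25, 35, 43, 50, 55
n = 55; position = n/2 = 27.5.
This falls in the class 50 ≤ v < 55: L = 50, F = 25, f = 10, h = 5.
Median ≈ 50 + ((27.5 − 25) / 10) × 5 = 51.2500

51.25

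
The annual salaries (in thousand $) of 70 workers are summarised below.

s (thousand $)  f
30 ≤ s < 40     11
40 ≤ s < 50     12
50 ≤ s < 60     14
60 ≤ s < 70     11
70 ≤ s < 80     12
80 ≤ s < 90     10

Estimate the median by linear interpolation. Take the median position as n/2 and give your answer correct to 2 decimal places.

Cumulative frequencies: 11, 23, 37, 48, 60, 70
n = 70; position = n/2 = 35.
This falls in the class 50 ≤ s < 60: L = 50, F = 23, f = 14, h = 10.
Median ≈ 50 + ((35 − 23) / 14) × 10 = 58.5714

58.57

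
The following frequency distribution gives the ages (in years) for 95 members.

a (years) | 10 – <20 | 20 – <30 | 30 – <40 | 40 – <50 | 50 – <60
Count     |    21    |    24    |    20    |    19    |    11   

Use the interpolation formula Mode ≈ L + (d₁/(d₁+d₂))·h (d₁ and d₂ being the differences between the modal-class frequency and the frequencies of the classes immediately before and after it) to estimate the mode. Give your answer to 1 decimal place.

24.3

Modal class: 20 – <30 (highest frequency 24).
d₁ = 24 − 21 = 3, d₂ = 24 − 20 = 4
Mode ≈ 20 + (3/(3+4)) × 10 = 20 + 4.2857 = 24.2857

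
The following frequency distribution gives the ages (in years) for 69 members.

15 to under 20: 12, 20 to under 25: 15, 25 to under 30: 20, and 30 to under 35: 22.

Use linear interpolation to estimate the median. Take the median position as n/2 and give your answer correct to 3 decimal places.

26.875

Cumulative frequencies: 12, 27, 47, 69
n = 69; position = n/2 = 34.5.
This falls in the class 25 to under 30: L = 25, F = 27, f = 20, h = 5.
Median ≈ 25 + ((34.5 − 27) / 20) × 5 = 26.8750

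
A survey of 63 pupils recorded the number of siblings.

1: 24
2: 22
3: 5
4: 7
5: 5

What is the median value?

2

Cumulative frequencies: 24, 46, 51, 58, 63
n = 63, so the median is the value in position (n+1)/2 = 32.
Position 32 falls at value 2.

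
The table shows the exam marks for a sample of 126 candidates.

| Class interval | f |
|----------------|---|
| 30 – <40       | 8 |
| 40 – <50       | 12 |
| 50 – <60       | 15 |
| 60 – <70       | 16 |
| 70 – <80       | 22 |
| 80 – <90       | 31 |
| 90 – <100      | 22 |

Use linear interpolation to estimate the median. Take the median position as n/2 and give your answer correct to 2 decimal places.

75.45

Cumulative frequencies: 8, 20, 35, 51, 73, 104, 126
n = 126; position = n/2 = 63.
This falls in the class 70 – <80: L = 70, F = 51, f = 22, h = 10.
Median ≈ 70 + ((63 − 51) / 22) × 10 = 75.4545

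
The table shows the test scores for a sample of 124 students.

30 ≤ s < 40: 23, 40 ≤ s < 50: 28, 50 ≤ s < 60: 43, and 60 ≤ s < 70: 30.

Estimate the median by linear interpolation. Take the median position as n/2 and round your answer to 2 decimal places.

52.56

Cumulative frequencies: 23, 51, 94, 124
n = 124; position = n/2 = 62.
This falls in the class 50 ≤ s < 60: L = 50, F = 51, f = 43, h = 10.
Median ≈ 50 + ((62 − 51) / 43) × 10 = 52.5581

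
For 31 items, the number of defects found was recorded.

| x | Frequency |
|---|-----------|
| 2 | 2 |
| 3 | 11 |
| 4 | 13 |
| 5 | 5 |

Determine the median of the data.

Cumulative frequencies: 2, 13, 26, 31
n = 31, so the median is the value in position (n+1)/2 = 16.
Position 16 falls at value 4.

4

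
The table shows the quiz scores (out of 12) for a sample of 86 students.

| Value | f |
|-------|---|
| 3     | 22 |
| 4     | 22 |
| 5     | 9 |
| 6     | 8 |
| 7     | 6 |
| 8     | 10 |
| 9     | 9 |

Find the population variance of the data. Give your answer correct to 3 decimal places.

4.318

Values: 3, 4, 5, 6, 7, 8, 9
n = 86, Σfx = 450, mean = 5.2326
Σfx² = 2726
Σf(x − x̄)² = Σfx² − (Σfx)²/n = 2726 − 450²/86 = 371.3488
Population variance = 371.3488 / 86 = 4.3180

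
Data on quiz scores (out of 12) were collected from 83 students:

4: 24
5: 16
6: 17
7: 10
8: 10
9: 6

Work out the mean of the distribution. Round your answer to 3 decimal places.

5.807

Values: 4, 5, 6, 7, 8, 9
Σfx = 24×4 + 16×5 + 17×6 + 10×7 + 10×8 + 6×9 = 482
n = Σf = 83
Mean = 482 / 83 = 5.8072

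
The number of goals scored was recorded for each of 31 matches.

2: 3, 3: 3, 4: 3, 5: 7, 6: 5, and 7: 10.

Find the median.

5

Cumulative frequencies: 3, 6, 9, 16, 21, 31
n = 31, so the median is the value in position (n+1)/2 = 16.
Position 16 falls at value 5.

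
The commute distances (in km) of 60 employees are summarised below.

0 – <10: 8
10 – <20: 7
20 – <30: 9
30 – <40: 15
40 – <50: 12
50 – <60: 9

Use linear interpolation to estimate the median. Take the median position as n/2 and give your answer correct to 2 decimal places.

Cumulative frequencies: 8, 15, 24, 39, 51, 60
n = 60; position = n/2 = 30.
This falls in the class 30 – <40: L = 30, F = 24, f = 15, h = 10.
Median ≈ 30 + ((30 − 24) / 15) × 10 = 34.0000

34.00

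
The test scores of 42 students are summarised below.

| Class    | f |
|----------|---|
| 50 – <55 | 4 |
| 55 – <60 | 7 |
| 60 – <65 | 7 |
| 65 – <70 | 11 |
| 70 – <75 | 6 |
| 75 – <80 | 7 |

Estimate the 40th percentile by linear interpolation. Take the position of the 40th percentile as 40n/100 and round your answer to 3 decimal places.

64.143

Cumulative frequencies: 4, 11, 18, 29, 35, 42
n = 42; position = 40n/100 = 16.8.
This falls in the class 60 – <65: L = 60, F = 11, f = 7, h = 5.
40th percentile ≈ 60 + ((16.8 − 11) / 7) × 5 = 64.1429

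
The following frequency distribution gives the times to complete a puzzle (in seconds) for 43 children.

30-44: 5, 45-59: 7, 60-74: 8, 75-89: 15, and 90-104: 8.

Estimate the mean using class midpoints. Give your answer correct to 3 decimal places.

Midpoints: 37, 52, 67, 82, 97
Σfm = 5×37 + 7×52 + 8×67 + 15×82 + 8×97 = 3091
n = Σf = 43
Mean = 3091 / 43 = 71.8837

71.884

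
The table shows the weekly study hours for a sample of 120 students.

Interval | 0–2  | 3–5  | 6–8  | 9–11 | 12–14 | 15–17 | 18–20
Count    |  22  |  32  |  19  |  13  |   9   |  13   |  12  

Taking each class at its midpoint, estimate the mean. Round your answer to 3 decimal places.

8.050

Midpoints: 1, 4, 7, 10, 13, 16, 19
Σfm = 22×1 + 32×4 + 19×7 + 13×10 + 9×13 + 13×16 + 12×19 = 966
n = Σf = 120
Mean = 966 / 120 = 8.0500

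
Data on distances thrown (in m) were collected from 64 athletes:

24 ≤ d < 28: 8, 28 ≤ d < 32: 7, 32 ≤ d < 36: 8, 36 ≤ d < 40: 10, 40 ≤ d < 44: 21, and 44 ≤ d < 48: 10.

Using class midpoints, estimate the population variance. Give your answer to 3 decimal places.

42.152

Midpoints: 26, 30, 34, 38, 42, 46
n = 64, Σfm = 2412, mean = 37.6875
Σfm² = 93600
Σf(m − x̄)² = Σfm² − (Σfm)²/n = 93600 − 2412²/64 = 2697.7500
Population variance = 2697.7500 / 64 = 42.1523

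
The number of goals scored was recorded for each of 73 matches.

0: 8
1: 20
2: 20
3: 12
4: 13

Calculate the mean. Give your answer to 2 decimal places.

Values: 0, 1, 2, 3, 4
Σfx = 8×0 + 20×1 + 20×2 + 12×3 + 13×4 = 148
n = Σf = 73
Mean = 148 / 73 = 2.0274

2.03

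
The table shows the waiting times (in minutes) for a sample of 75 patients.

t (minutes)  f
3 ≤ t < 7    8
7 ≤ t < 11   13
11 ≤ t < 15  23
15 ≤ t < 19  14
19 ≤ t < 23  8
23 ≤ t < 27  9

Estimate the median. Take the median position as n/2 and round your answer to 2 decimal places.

13.87

Cumulative frequencies: 8, 21, 44, 58, 66, 75
n = 75; position = n/2 = 37.5.
This falls in the class 11 ≤ t < 15: L = 11, F = 21, f = 23, h = 4.
Median ≈ 11 + ((37.5 − 21) / 23) × 4 = 13.8696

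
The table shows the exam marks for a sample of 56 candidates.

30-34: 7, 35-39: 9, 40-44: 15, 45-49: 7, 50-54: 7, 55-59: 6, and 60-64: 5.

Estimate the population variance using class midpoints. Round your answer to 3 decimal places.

Midpoints: 32, 37, 42, 47, 52, 57, 62
n = 56, Σfm = 2532, mean = 45.2143
Σfm² = 119054
Σf(m − x̄)² = Σfm² − (Σfm)²/n = 119054 − 2532²/56 = 4571.4286
Population variance = 4571.4286 / 56 = 81.6327

81.633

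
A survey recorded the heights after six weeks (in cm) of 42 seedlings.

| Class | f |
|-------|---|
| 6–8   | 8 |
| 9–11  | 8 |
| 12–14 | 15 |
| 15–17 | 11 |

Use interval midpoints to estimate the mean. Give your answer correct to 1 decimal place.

12.1

Midpoints: 7, 10, 13, 16
Σfm = 8×7 + 8×10 + 15×13 + 11×16 = 507
n = Σf = 42
Mean = 507 / 42 = 12.0714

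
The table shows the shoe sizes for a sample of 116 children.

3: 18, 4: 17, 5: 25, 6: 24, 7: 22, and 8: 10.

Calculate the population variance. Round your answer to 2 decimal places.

2.36

Values: 3, 4, 5, 6, 7, 8
n = 116, Σfx = 625, mean = 5.3879
Σfx² = 3641
Σf(x − x̄)² = Σfx² − (Σfx)²/n = 3641 − 625²/116 = 273.5431
Population variance = 273.5431 / 116 = 2.3581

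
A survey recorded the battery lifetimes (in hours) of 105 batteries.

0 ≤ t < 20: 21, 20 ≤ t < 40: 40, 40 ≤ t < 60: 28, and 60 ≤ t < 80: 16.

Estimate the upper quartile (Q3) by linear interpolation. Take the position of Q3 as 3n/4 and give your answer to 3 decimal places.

Cumulative frequencies: 21, 61, 89, 105
n = 105; position = 3n/4 = 78.75.
This falls in the class 40 ≤ t < 60: L = 40, F = 61, f = 28, h = 20.
Upper quartile ≈ 40 + ((78.75 − 61) / 28) × 20 = 52.6786

52.679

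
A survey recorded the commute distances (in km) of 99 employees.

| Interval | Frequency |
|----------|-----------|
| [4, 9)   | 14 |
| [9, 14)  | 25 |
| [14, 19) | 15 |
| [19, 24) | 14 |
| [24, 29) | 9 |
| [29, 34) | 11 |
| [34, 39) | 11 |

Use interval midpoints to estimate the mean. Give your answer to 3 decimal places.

19.328

Midpoints: 6.5, 11.5, 16.5, 21.5, 26.5, 31.5, 36.5
Σfm = 14×6.5 + 25×11.5 + 15×16.5 + 14×21.5 + 9×26.5 + 11×31.5 + 11×36.5 = 1913.5
n = Σf = 99
Mean = 1913.5 / 99 = 19.3283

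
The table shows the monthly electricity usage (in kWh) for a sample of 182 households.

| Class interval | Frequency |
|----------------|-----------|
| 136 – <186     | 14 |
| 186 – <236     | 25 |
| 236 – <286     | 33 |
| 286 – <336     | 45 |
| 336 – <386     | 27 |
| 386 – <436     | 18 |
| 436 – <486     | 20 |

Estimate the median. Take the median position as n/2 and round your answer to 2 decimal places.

Cumulative frequencies: 14, 39, 72, 117, 144, 162, 182
n = 182; position = n/2 = 91.
This falls in the class 286 – <336: L = 286, F = 72, f = 45, h = 50.
Median ≈ 286 + ((91 − 72) / 45) × 50 = 307.1111

307.11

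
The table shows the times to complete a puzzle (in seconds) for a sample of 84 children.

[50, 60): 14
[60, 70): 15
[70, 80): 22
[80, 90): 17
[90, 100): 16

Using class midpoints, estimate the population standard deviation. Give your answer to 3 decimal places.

Midpoints: 55, 65, 75, 85, 95
n = 84, Σfm = 6360, mean = 75.7143
Σfm² = 496700
Σf(m − x̄)² = Σfm² − (Σfm)²/n = 496700 − 6360²/84 = 15157.1429
Population variance = 15157.1429 / 84 = 180.4422
Standard deviation = √180.4422 = 13.4329

13.433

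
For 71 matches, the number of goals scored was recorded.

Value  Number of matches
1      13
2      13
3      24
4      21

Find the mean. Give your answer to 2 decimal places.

Values: 1, 2, 3, 4
Σfx = 13×1 + 13×2 + 24×3 + 21×4 = 195
n = Σf = 71
Mean = 195 / 71 = 2.7465

2.75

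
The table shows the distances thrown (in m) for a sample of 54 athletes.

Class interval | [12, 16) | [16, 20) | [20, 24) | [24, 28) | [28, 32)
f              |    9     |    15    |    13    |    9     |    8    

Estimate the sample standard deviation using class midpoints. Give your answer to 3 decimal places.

5.236

Midpoints: 14, 18, 22, 26, 30
n = 54, Σfm = 1156, mean = 21.4074
Σfm² = 26200
Σf(m − x̄)² = Σfm² − (Σfm)²/n = 26200 − 1156²/54 = 1453.0370
Sample variance = 1453.0370 / 53 = 27.4158
Standard deviation = √27.4158 = 5.2360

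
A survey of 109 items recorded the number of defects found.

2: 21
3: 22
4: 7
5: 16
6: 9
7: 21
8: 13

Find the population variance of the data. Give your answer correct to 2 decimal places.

Values: 2, 3, 4, 5, 6, 7, 8
n = 109, Σfx = 521, mean = 4.7798
Σfx² = 2979
Σf(x − x̄)² = Σfx² − (Σfx)²/n = 2979 − 521²/109 = 488.7156
Population variance = 488.7156 / 109 = 4.4836

4.48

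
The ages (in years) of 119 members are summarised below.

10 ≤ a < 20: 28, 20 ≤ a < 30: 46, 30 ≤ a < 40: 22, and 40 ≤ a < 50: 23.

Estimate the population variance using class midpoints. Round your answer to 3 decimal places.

108.029

Midpoints: 15, 25, 35, 45
n = 119, Σfm = 3375, mean = 28.3613
Σfm² = 108575
Σf(m − x̄)² = Σfm² − (Σfm)²/n = 108575 − 3375²/119 = 12855.4622
Population variance = 12855.4622 / 119 = 108.0291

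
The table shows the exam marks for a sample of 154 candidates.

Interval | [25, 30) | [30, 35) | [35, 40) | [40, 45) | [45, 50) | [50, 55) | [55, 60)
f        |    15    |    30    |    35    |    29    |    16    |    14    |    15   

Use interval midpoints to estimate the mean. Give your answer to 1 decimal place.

Midpoints: 27.5, 32.5, 37.5, 42.5, 47.5, 52.5, 57.5
Σfm = 15×27.5 + 30×32.5 + 35×37.5 + 29×42.5 + 16×47.5 + 14×52.5 + 15×57.5 = 6290
n = Σf = 154
Mean = 6290 / 154 = 40.8442

40.8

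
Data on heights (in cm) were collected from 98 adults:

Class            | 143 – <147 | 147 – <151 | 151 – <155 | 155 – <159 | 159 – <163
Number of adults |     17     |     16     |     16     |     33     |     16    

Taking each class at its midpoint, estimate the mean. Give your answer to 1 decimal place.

Midpoints: 145, 149, 153, 157, 161
Σfm = 17×145 + 16×149 + 16×153 + 33×157 + 16×161 = 15054
n = Σf = 98
Mean = 15054 / 98 = 153.6122

153.6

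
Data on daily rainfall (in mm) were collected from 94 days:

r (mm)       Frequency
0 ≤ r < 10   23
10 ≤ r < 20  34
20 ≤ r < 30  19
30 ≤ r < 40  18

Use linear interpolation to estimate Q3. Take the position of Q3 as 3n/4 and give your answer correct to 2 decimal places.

27.11

Cumulative frequencies: 23, 57, 76, 94
n = 94; position = 3n/4 = 70.5.
This falls in the class 20 ≤ r < 30: L = 20, F = 57, f = 19, h = 10.
Upper quartile ≈ 20 + ((70.5 − 57) / 19) × 10 = 27.1053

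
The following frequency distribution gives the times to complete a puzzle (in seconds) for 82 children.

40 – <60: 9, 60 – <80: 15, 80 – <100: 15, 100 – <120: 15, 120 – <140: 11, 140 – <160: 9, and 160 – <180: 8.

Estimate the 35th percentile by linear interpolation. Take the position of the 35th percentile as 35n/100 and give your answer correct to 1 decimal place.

86.3

Cumulative frequencies: 9, 24, 39, 54, 65, 74, 82
n = 82; position = 35n/100 = 28.7.
This falls in the class 80 – <100: L = 80, F = 24, f = 15, h = 20.
35th percentile ≈ 80 + ((28.7 − 24) / 15) × 20 = 86.2667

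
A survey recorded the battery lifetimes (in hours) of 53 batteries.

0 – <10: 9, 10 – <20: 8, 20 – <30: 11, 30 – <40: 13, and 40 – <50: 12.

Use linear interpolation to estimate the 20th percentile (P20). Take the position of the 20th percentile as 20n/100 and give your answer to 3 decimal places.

12.000

Cumulative frequencies: 9, 17, 28, 41, 53
n = 53; position = 20n/100 = 10.6.
This falls in the class 10 – <20: L = 10, F = 9, f = 8, h = 10.
20th percentile ≈ 10 + ((10.6 − 9) / 8) × 10 = 12.0000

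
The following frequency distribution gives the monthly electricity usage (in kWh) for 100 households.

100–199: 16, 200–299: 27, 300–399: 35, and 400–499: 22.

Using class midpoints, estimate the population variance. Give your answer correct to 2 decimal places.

Midpoints: 149.5, 249.5, 349.5, 449.5
n = 100, Σfm = 31250, mean = 312.5000
Σfm² = 10758725
Σf(m − x̄)² = Σfm² − (Σfm)²/n = 10758725 − 31250²/100 = 993100.0000
Population variance = 993100.0000 / 100 = 9931.0000

9931.00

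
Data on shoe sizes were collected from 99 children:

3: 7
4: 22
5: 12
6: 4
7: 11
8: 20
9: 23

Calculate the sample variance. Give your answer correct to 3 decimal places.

4.514

Values: 3, 4, 5, 6, 7, 8, 9
n = 99, Σfx = 637, mean = 6.4343
Σfx² = 4541
Σf(x − x̄)² = Σfx² − (Σfx)²/n = 4541 − 637²/99 = 442.3232
Sample variance = 442.3232 / 98 = 4.5135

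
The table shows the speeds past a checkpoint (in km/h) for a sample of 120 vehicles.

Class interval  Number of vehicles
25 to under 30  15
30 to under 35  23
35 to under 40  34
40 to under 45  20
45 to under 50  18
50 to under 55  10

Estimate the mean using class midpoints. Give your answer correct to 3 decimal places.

38.875

Midpoints: 27.5, 32.5, 37.5, 42.5, 47.5, 52.5
Σfm = 15×27.5 + 23×32.5 + 34×37.5 + 20×42.5 + 18×47.5 + 10×52.5 = 4665
n = Σf = 120
Mean = 4665 / 120 = 38.8750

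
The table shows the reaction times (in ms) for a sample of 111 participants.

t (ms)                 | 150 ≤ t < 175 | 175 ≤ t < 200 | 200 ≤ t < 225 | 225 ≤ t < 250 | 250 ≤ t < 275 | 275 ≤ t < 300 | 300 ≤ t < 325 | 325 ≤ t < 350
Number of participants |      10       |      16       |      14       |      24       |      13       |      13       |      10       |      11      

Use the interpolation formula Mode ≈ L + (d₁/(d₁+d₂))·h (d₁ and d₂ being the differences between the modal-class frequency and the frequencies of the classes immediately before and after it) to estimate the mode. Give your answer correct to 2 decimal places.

236.90

Modal class: 225 ≤ t < 250 (highest frequency 24).
d₁ = 24 − 14 = 10, d₂ = 24 − 13 = 11
Mode ≈ 225 + (10/(10+11)) × 25 = 225 + 11.9048 = 236.9048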